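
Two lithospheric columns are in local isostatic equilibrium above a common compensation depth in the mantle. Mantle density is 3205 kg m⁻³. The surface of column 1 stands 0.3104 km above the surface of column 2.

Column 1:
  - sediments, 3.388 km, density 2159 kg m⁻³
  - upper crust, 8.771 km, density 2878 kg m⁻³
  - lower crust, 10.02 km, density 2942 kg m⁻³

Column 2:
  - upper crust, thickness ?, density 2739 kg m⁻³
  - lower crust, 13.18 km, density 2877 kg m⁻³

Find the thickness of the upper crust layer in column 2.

8 km

Take the compensation level at the base of the deeper column (depth z_c below the surface of column 1) and equate Σ ρ_i t_i down to z_c; mantle fills any gap and the z_c terms cancel.
Column 1: 3.388×2159 + 8.771×2878 + 10.02×2942 + (z_c − 22.179)×3205
Column 2: 0.3104×0 + x×2739 + 13.18×2877 + (z_c − 0.3104 − 13.18 − x)×3205
The z_c×3205 term appears on both sides and cancels. Collect the known terms of each column as K = Σ(ρt)_known − 3205 × (depth of known layers): K_1 = 62036.47 − 3205×22.179 = −9047.225; K_2 = 37918.86 − 3205×(0.3104 + 13.18) = −5317.872.
Balance: K_1 = K_2 − x×(3205 − 2739), so x = (K_2 − K_1)/(3205 − 2739) = 3729.35/466 = 8 km.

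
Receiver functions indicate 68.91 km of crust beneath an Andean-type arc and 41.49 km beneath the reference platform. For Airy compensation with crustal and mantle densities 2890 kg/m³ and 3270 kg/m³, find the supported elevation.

Excess crust Δ = 68.91 km − 41.49 km = 27.42 km, split between elevation h and root r with h + r = Δ.
Airy balance ρ_c h = (ρ_m − ρ_c) r gives r = h ρ_c/(ρ_m − ρ_c), so h (1 + ρ_c/(ρ_m − ρ_c)) = Δ, i.e. h = Δ (ρ_m − ρ_c)/ρ_m.
h = 27.42 km × 380/3270 = 3.19 km.

3.19 km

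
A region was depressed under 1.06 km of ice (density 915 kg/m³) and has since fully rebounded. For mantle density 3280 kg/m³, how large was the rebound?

Removing the load lets mantle flow back in; uplift u satisfies ρ_ice t = ρ_m u.
u = t ρ_ice/ρ_m = 1.06 km × 915/3280 = 0.296 km.

0.296 km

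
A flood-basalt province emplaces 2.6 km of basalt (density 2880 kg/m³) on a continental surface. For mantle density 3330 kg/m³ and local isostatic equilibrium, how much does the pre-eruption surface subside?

2.25 km

Subaerial loading: s = t ρ_load / ρ_m.
s = 2.6 km × 2880/3330 = 2.25 km.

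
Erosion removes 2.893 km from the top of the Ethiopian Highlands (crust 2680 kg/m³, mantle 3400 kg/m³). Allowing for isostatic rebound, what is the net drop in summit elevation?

0.613 km

Rebound u = e ρ_c/ρ_m = 2.893 km × 2680/3400 = 2.28 km.
Net surface drop = e − u = 2.893 km − 2.28 km = e (ρ_m − ρ_c)/ρ_m = 0.613 km.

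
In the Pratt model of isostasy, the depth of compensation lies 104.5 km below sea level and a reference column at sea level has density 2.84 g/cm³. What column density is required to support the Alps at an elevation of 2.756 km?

Pratt balance: ρ_ref D = ρ (D + h).
ρ = ρ_ref D/(D + h) = 2.84 × 104.5 km/(104.5 km + 2.756 km) = 2.77 g/cm³.

2.77 g/cm³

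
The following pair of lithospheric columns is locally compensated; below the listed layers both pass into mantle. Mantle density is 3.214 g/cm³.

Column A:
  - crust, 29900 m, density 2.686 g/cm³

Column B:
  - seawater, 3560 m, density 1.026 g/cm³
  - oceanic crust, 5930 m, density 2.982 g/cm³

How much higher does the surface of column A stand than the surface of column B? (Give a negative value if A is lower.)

2060 m

For any compensation level in the mantle, the mantle terms cancel and isostasy reduces to e = (Σt_A − Σt_B) − (Σ(ρt)_A − Σ(ρt)_B) / ρ_m.
Σt_A = 29900 m; Σt_B = 9490 m; Σ(ρt)_A = 80311.4; Σ(ρt)_B = 21335.82 (in m·g/cm³).
e = (29900 − 9490) − (80311.4 − 21335.82) / 3.214 = 2060 m.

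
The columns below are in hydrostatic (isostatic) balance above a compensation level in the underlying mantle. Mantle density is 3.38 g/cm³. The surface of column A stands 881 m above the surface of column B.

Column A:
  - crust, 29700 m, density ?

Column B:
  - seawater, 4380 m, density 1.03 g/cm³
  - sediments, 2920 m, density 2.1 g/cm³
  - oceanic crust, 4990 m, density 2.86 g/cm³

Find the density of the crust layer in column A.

Take the compensation level at the base of the deeper column (depth z_c below the surface of column A) and equate Σ ρ_i t_i down to z_c; mantle fills any gap and the z_c terms cancel.
Column A: 29700×ρ + (z_c − 29700)×3.38
Column B: 881×0 + 4380×1.03 + 2920×2.1 + 4990×2.86 + (z_c − 881 − 12290)×3.38
The z_c×3.38 term appears on both sides and cancels. Collect the known terms of each column as K = Σ(ρt)_known − 3.38 × (depth of known layers): K_A = 0 − 3.38×29700 = −100386; K_B = 24914.8 − 3.38×(881 + 12290) = −19603.18.
Balance: K_A + 29700×ρ = K_B, so ρ = (K_B − K_A)/29700 = 80782.8/29700 = 2.72 g/cm³.

2.72 g/cm³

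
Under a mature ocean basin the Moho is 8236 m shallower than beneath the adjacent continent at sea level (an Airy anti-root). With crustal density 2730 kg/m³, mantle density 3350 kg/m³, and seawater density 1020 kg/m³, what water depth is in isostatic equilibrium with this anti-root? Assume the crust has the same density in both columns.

Replacing a thickness d of crust by seawater at the top must be balanced by replacing crust with mantle at the base: d (ρ_c − ρ_w) = a (ρ_m − ρ_c).
d = a (ρ_m − ρ_c)/(ρ_c − ρ_w) = 8236 m × 620/1710 = 2990 m.

2990 m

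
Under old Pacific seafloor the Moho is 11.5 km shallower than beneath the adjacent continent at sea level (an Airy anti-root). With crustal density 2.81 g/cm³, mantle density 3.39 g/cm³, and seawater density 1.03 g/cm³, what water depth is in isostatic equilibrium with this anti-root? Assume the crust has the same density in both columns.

3.75 km

Replacing a thickness d of crust by seawater at the top must be balanced by replacing crust with mantle at the base: d (ρ_c − ρ_w) = a (ρ_m − ρ_c).
d = a (ρ_m − ρ_c)/(ρ_c − ρ_w) = 11.5 km × 0.58/1.78 = 3.75 km.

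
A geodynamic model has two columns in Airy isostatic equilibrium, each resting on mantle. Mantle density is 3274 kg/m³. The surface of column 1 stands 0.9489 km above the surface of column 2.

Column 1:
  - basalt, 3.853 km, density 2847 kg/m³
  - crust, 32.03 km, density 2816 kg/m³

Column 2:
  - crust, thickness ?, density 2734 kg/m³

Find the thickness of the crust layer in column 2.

24.5 km

Take the compensation level at the base of the deeper column (depth z_c below the surface of column 1) and equate Σ ρ_i t_i down to z_c; mantle fills any gap and the z_c terms cancel.
Column 1: 3.853×2847 + 32.03×2816 + (z_c − 35.883)×3274
Column 2: 0.9489×0 + x×2734 + (z_c − 0.9489 − 0 − x)×3274
The z_c×3274 term appears on both sides and cancels. Collect the known terms of each column as K = Σ(ρt)_known − 3274 × (depth of known layers): K_1 = 101165.971 − 3274×35.883 = −16314.971; K_2 = 0 − 3274×(0.9489 + 0) = −3106.6986.
Balance: K_1 = K_2 − x×(3274 − 2734), so x = (K_2 − K_1)/(3274 − 2734) = 13208.3/540 = 24.5 km.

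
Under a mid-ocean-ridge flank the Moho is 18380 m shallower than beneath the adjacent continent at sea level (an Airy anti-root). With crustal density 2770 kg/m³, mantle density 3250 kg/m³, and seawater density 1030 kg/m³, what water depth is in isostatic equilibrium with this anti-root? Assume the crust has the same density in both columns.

5070 m

Replacing a thickness d of crust by seawater at the top must be balanced by replacing crust with mantle at the base: d (ρ_c − ρ_w) = a (ρ_m − ρ_c).
d = a (ρ_m − ρ_c)/(ρ_c − ρ_w) = 18380 m × 480/1740 = 5070 m.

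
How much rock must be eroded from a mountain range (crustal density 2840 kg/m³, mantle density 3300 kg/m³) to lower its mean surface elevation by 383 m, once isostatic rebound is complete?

Net drop Δ = e − u = e − e ρ_c/ρ_m = e (ρ_m − ρ_c)/ρ_m.
e = Δ ρ_m/(ρ_m − ρ_c) = 383 m × 3300/460 = 2750 m.

2750 m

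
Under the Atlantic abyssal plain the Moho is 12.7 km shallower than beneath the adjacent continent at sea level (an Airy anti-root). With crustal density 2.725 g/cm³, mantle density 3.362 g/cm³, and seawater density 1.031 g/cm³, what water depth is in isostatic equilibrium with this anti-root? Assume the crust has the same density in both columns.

Replacing a thickness d of crust by seawater at the top must be balanced by replacing crust with mantle at the base: d (ρ_c − ρ_w) = a (ρ_m − ρ_c).
d = a (ρ_m − ρ_c)/(ρ_c − ρ_w) = 12.7 km × 0.637/1.694 = 4.78 km.

4.78 km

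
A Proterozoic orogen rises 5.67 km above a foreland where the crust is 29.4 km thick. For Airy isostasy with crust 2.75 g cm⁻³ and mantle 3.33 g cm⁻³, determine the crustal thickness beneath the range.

62 km

Root depth r = h ρ_c / (ρ_m − ρ_c) = 5.67 km × 2.75 / 0.58 = 26.88 km.
Total thickness = T + h + r = 29.4 km + 5.67 km + 26.88 km = 62 km.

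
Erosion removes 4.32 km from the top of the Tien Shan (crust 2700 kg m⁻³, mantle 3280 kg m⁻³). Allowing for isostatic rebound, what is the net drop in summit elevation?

Rebound u = e ρ_c/ρ_m = 4.32 km × 2700/3280 = 3.556 km.
Net surface drop = e − u = 4.32 km − 3.556 km = e (ρ_m − ρ_c)/ρ_m = 0.764 km.

0.764 km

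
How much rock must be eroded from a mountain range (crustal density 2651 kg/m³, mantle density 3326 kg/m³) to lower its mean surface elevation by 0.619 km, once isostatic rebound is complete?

Net drop Δ = e − u = e − e ρ_c/ρ_m = e (ρ_m − ρ_c)/ρ_m.
e = Δ ρ_m/(ρ_m − ρ_c) = 0.619 km × 3326/675 = 3.05 km.

3.05 km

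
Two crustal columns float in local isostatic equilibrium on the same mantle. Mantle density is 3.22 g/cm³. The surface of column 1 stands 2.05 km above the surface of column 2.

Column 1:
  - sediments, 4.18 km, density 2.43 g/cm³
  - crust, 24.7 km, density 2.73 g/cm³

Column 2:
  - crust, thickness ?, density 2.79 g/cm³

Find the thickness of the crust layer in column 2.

Take the compensation level at the base of the deeper column (depth z_c below the surface of column 1) and equate Σ ρ_i t_i down to z_c; mantle fills any gap and the z_c terms cancel.
Column 1: 4.18×2.43 + 24.7×2.73 + (z_c − 28.88)×3.22
Column 2: 2.05×0 + x×2.79 + (z_c − 2.05 − 0 − x)×3.22
The z_c×3.22 term appears on both sides and cancels. Collect the known terms of each column as K = Σ(ρt)_known − 3.22 × (depth of known layers): K_1 = 77.5884 − 3.22×28.88 = −15.4052; K_2 = 0 − 3.22×(2.05 + 0) = −6.601.
Balance: K_1 = K_2 − x×(3.22 − 2.79), so x = (K_2 − K_1)/(3.22 − 2.79) = 8.8042/0.43 = 20.5 km.

20.5 km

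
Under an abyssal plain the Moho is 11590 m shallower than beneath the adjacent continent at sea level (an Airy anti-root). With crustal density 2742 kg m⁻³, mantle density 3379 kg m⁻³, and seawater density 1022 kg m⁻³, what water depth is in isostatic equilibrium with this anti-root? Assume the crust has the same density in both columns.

4290 m

Replacing a thickness d of crust by seawater at the top must be balanced by replacing crust with mantle at the base: d (ρ_c − ρ_w) = a (ρ_m − ρ_c).
d = a (ρ_m − ρ_c)/(ρ_c − ρ_w) = 11590 m × 637/1720 = 4290 m.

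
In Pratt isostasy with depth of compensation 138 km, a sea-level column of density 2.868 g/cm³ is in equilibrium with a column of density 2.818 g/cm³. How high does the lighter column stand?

ρ_ref D = ρ (D + h) → h = D (ρ_ref − ρ)/ρ.
h = 138 km × (2.868 − 2.818)/2.818 = 2.45 km.

2.45 km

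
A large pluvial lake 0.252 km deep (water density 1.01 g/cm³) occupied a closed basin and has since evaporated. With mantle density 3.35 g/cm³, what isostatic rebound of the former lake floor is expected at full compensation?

u = d ρ_w/ρ_m = 0.252 km × 1.01/3.35 = 0.076 km.

0.076 km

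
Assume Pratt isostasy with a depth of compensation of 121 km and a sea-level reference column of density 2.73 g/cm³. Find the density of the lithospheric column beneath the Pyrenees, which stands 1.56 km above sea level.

2.7 g/cm³

Pratt balance: ρ_ref D = ρ (D + h).
ρ = ρ_ref D/(D + h) = 2.73 × 121 km/(121 km + 1.56 km) = 2.7 g/cm³.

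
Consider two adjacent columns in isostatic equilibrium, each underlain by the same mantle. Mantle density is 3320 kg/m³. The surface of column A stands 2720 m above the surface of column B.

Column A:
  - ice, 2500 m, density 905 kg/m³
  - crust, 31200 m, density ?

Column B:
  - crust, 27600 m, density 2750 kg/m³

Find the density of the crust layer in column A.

Take the compensation level at the base of the deeper column (depth z_c below the surface of column A) and equate Σ ρ_i t_i down to z_c; mantle fills any gap and the z_c terms cancel.
Column A: 2500×905 + 31200×ρ + (z_c − 33700)×3320
Column B: 2720×0 + 27600×2750 + (z_c − 2720 − 27600)×3320
The z_c×3320 term appears on both sides and cancels. Collect the known terms of each column as K = Σ(ρt)_known − 3320 × (depth of known layers): K_A = 2262500 − 3320×33700 = −109621500; K_B = 75900000 − 3320×(2720 + 27600) = −24762400.
Balance: K_A + 31200×ρ = K_B, so ρ = (K_B − K_A)/31200 = 84859100/31200 = 2720 kg/m³.

2720 kg/m³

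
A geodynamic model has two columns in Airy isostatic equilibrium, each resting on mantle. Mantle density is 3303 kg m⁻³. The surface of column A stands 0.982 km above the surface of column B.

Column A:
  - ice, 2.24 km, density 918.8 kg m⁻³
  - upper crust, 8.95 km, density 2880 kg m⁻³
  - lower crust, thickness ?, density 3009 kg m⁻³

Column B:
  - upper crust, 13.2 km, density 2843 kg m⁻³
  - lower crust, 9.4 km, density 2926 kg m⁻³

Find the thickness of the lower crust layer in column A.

12.7 km

Take the compensation level at the base of the deeper column (depth z_c below the surface of column A) and equate Σ ρ_i t_i down to z_c; mantle fills any gap and the z_c terms cancel.
Column A: 2.24×918.8 + 8.95×2880 + x×3009 + (z_c − 11.19 − x)×3303
Column B: 0.982×0 + 13.2×2843 + 9.4×2926 + (z_c − 0.982 − 22.6)×3303
The z_c×3303 term appears on both sides and cancels. Collect the known terms of each column as K = Σ(ρt)_known − 3303 × (depth of known layers): K_A = 27834.112 − 3303×11.19 = −9126.458; K_B = 65032 − 3303×(0.982 + 22.6) = −12859.346.
Balance: K_A − x×(3303 − 3009) = K_B, so x = (K_A − K_B)/(3303 − 3009) = 3732.89/294 = 12.7 km.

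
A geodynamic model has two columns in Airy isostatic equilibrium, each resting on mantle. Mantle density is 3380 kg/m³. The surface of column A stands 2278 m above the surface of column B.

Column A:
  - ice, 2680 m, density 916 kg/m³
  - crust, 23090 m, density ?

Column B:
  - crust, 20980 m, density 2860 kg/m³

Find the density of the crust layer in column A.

2860 kg/m³

Take the compensation level at the base of the deeper column (depth z_c below the surface of column A) and equate Σ ρ_i t_i down to z_c; mantle fills any gap and the z_c terms cancel.
Column A: 2680×916 + 23090×ρ + (z_c − 25770)×3380
Column B: 2278×0 + 20980×2860 + (z_c − 2278 − 20980)×3380
The z_c×3380 term appears on both sides and cancels. Collect the known terms of each column as K = Σ(ρt)_known − 3380 × (depth of known layers): K_A = 2454880 − 3380×25770 = −84647720; K_B = 60002800 − 3380×(2278 + 20980) = −18609240.
Balance: K_A + 23090×ρ = K_B, so ρ = (K_B − K_A)/23090 = 66038500/23090 = 2860 kg/m³.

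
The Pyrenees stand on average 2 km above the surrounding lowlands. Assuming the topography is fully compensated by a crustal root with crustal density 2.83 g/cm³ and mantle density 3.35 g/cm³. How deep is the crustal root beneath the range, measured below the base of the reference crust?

By Archimedes' principle applied to the lithosphere: the weight of the topography is balanced by the buoyancy of the root, ρ_c h = (ρ_m − ρ_c) r.
r = h · ρ_c / (ρ_m − ρ_c) = 2 km × 2.83 / (3.35 − 2.83) = 10.9 km.

10.9 km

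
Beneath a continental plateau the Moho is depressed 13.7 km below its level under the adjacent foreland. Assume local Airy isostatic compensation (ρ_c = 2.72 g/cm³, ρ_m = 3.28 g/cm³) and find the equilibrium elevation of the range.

In Airy isostatic equilibrium: ρ_c h = (ρ_m − ρ_c) r.
h = r (ρ_m − ρ_c) / ρ_c = 13.7 km × (3.28 − 2.72) / 2.72 = 2.82 km.

2.82 km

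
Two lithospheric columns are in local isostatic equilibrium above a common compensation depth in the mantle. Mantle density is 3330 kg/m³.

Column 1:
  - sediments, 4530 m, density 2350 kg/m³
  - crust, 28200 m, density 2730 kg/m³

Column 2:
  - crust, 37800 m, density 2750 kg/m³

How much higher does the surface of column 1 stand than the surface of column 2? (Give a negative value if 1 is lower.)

For any compensation level in the mantle, the mantle terms cancel and isostasy reduces to e = (Σt_1 − Σt_2) − (Σ(ρt)_1 − Σ(ρt)_2) / ρ_m.
Σt_1 = 32730 m; Σt_2 = 37800 m; Σ(ρt)_1 = 87631500; Σ(ρt)_2 = 103950000 (in m·kg/m³).
e = (32730 − 37800) − (87631500 − 103950000) / 3330 = −170 m.

−170 m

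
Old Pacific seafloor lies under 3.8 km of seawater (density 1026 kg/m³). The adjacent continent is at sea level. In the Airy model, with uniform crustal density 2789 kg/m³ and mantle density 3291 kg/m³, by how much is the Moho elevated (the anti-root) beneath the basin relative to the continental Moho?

13.3 km

Equating mass per unit area of the two columns: replacing crust with seawater at the top is compensated by replacing crust with mantle at the base: d (ρ_c − ρ_w) = a (ρ_m − ρ_c).
a = d (ρ_c − ρ_w)/(ρ_m − ρ_c) = 3.8 km × 1763/502 = 13.3 km.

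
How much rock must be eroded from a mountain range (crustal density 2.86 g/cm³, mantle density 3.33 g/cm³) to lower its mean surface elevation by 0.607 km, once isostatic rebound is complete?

Net drop Δ = e − u = e − e ρ_c/ρ_m = e (ρ_m − ρ_c)/ρ_m.
e = Δ ρ_m/(ρ_m − ρ_c) = 0.607 km × 3.33/0.47 = 4.3 km.

4.3 km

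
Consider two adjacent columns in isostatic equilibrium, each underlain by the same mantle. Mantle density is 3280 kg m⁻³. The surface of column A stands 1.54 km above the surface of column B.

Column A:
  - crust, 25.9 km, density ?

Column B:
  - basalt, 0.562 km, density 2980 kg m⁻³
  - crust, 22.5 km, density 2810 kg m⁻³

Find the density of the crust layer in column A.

2670 kg m⁻³

Take the compensation level at the base of the deeper column (depth z_c below the surface of column A) and equate Σ ρ_i t_i down to z_c; mantle fills any gap and the z_c terms cancel.
Column A: 25.9×ρ + (z_c − 25.9)×3280
Column B: 1.54×0 + 0.562×2980 + 22.5×2810 + (z_c − 1.54 − 23.062)×3280
The z_c×3280 term appears on both sides and cancels. Collect the known terms of each column as K = Σ(ρt)_known − 3280 × (depth of known layers): K_A = 0 − 3280×25.9 = −84952; K_B = 64899.76 − 3280×(1.54 + 23.062) = −15794.8.
Balance: K_A + 25.9×ρ = K_B, so ρ = (K_B − K_A)/25.9 = 69157.2/25.9 = 2670 kg m⁻³.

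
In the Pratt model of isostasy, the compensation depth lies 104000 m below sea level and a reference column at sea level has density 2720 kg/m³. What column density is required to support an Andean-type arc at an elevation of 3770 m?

Pratt balance: ρ_ref D = ρ (D + h).
ρ = ρ_ref D/(D + h) = 2720 × 104000 m/(104000 m + 3770 m) = 2620 kg/m³.

2620 kg/m³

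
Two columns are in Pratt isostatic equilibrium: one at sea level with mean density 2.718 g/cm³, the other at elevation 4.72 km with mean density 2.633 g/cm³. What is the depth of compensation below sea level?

146 km

ρ_ref D = ρ (D + h) → D (ρ_ref − ρ) = ρ h.
D = ρ h/(ρ_ref − ρ) = 2.633 × 4.72 km/(2.718 − 2.633) = 146 km.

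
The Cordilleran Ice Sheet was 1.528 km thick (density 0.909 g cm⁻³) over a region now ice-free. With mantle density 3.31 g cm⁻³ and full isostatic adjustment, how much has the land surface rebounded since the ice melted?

Removing the load lets mantle flow back in; uplift u satisfies ρ_ice t = ρ_m u.
u = t ρ_ice/ρ_m = 1.528 km × 0.909/3.31 = 0.42 km.

0.42 km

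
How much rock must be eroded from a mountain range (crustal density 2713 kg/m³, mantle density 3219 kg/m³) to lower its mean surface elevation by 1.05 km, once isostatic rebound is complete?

Net drop Δ = e − u = e − e ρ_c/ρ_m = e (ρ_m − ρ_c)/ρ_m.
e = Δ ρ_m/(ρ_m − ρ_c) = 1.05 km × 3219/506 = 6.68 km.

6.68 km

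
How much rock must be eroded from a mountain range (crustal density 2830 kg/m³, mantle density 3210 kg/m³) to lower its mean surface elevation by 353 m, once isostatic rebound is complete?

2980 m

Net drop Δ = e − u = e − e ρ_c/ρ_m = e (ρ_m − ρ_c)/ρ_m.
e = Δ ρ_m/(ρ_m − ρ_c) = 353 m × 3210/380 = 2980 m.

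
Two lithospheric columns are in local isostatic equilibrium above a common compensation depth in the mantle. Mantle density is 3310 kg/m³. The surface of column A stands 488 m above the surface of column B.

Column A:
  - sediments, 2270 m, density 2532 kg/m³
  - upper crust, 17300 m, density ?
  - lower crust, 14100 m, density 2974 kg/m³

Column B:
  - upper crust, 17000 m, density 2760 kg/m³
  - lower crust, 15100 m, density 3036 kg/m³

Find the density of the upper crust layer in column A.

2810 kg/m³

Take the compensation level at the base of the deeper column (depth z_c below the surface of column A) and equate Σ ρ_i t_i down to z_c; mantle fills any gap and the z_c terms cancel.
Column A: 2270×2532 + 17300×ρ + 14100×2974 + (z_c − 33670)×3310
Column B: 488×0 + 17000×2760 + 15100×3036 + (z_c − 488 − 32100)×3310
The z_c×3310 term appears on both sides and cancels. Collect the known terms of each column as K = Σ(ρt)_known − 3310 × (depth of known layers): K_A = 47681040 − 3310×33670 = −63766660; K_B = 92763600 − 3310×(488 + 32100) = −15102680.
Balance: K_A + 17300×ρ = K_B, so ρ = (K_B − K_A)/17300 = 48664000/17300 = 2810 kg/m³.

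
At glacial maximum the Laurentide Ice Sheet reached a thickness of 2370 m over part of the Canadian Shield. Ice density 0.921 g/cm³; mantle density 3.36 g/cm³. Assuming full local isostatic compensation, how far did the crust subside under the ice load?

650 m

In Airy isostatic equilibrium: the ice load ρ_ice t is balanced by mantle displaced below, ρ_m s.
s = t ρ_ice / ρ_m = 2370 m × 0.921/3.36 = 650 m.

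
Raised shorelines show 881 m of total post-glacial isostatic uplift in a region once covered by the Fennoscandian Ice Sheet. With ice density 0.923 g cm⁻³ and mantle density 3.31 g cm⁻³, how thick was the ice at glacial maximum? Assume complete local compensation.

u = t ρ_ice/ρ_m → t = u ρ_m/ρ_ice = 881 m × 3.31/0.923 = 3160 m.

3160 m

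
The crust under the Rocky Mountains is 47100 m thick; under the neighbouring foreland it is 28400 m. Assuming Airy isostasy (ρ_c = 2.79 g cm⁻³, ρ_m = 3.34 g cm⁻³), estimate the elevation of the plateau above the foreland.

Excess crust Δ = 47100 m − 28400 m = 18700 m, split between elevation h and root r with h + r = Δ.
Airy balance ρ_c h = (ρ_m − ρ_c) r gives r = h ρ_c/(ρ_m − ρ_c), so h (1 + ρ_c/(ρ_m − ρ_c)) = Δ, i.e. h = Δ (ρ_m − ρ_c)/ρ_m.
h = 18700 m × 0.55/3.34 = 3080 m.

3080 m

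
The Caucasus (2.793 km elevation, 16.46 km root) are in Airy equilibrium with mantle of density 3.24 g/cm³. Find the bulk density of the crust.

ρ_c h = (ρ_m − ρ_c) r → ρ_c (h + r) = ρ_m r → ρ_c = ρ_m r / (h + r).
ρ_c = 3.24 × 16.46 km / (2.793 km + 16.46 km) = 2.77 g/cm³.

2.77 g/cm³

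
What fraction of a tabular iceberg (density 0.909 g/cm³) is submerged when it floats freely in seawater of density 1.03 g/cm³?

0.883

Submerged fraction = ρ_obj/ρ_fluid = 0.909/1.03 = 0.883.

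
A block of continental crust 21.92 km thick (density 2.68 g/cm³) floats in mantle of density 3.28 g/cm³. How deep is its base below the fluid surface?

Draft d = t ρ_obj/ρ_fluid = 21.92 km × 2.68/3.28 = 17.9 km.

17.9 km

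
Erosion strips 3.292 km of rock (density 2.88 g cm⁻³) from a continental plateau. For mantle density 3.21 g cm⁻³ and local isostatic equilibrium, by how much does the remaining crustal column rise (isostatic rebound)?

2.95 km

Unloading: uplift u = e ρ_c/ρ_m = 3.292 km × 2.88/3.21 = 2.95 km.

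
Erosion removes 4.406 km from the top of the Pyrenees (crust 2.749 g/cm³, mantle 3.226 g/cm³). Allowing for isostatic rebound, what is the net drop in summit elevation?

Rebound u = e ρ_c/ρ_m = 4.406 km × 2.749/3.226 = 3.755 km.
Net surface drop = e − u = 4.406 km − 3.755 km = e (ρ_m − ρ_c)/ρ_m = 0.651 km.

0.651 km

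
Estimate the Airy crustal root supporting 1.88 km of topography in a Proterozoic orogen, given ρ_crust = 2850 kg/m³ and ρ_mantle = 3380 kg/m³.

10.1 km

By Archimedes' principle applied to the lithosphere: the weight of the topography is balanced by the buoyancy of the root, ρ_c h = (ρ_m − ρ_c) r.
r = h · ρ_c / (ρ_m − ρ_c) = 1.88 km × 2850 / (3380 − 2850) = 10.1 km.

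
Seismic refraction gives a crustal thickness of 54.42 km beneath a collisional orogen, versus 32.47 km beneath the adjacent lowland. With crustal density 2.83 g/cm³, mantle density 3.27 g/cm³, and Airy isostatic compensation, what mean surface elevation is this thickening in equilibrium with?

2.95 km

Excess crust Δ = 54.42 km − 32.47 km = 21.95 km, split between elevation h and root r with h + r = Δ.
Airy balance ρ_c h = (ρ_m − ρ_c) r gives r = h ρ_c/(ρ_m − ρ_c), so h (1 + ρ_c/(ρ_m − ρ_c)) = Δ, i.e. h = Δ (ρ_m − ρ_c)/ρ_m.
h = 21.95 km × 0.44/3.27 = 2.95 km.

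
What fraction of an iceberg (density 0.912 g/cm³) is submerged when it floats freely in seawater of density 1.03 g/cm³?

88.5%

Submerged fraction = ρ_obj/ρ_fluid = 0.912/1.03 = 88.5%.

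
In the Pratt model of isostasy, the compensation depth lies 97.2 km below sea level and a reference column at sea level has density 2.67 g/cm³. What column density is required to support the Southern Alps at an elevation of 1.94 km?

2.62 g/cm³

Pratt balance: ρ_ref D = ρ (D + h).
ρ = ρ_ref D/(D + h) = 2.67 × 97.2 km/(97.2 km + 1.94 km) = 2.62 g/cm³.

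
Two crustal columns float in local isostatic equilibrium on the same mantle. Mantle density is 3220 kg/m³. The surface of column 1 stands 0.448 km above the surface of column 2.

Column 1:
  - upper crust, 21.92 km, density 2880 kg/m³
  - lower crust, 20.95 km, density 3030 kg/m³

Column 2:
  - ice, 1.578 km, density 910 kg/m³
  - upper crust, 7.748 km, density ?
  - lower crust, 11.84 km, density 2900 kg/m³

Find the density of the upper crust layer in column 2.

Take the compensation level at the base of the deeper column (depth z_c below the surface of column 1) and equate Σ ρ_i t_i down to z_c; mantle fills any gap and the z_c terms cancel.
Column 1: 21.92×2880 + 20.95×3030 + (z_c − 42.87)×3220
Column 2: 0.448×0 + 1.578×910 + 7.748×ρ + 11.84×2900 + (z_c − 0.448 − 21.166)×3220
The z_c×3220 term appears on both sides and cancels. Collect the known terms of each column as K = Σ(ρt)_known − 3220 × (depth of known layers): K_1 = 126608.1 − 3220×42.87 = −11433.3; K_2 = 35771.98 − 3220×(0.448 + 21.166) = −33825.1.
Balance: K_1 = K_2 + 7.748×ρ, so ρ = (K_1 − K_2)/7.748 = 22391.8/7.748 = 2890 kg/m³.

2890 kg/m³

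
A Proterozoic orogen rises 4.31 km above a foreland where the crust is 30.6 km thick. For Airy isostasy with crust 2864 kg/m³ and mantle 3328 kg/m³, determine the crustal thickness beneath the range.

Root depth r = h ρ_c / (ρ_m − ρ_c) = 4.31 km × 2864 / 464 = 26.6 km.
Total thickness = T + h + r = 30.6 km + 4.31 km + 26.6 km = 61.5 km.

61.5 km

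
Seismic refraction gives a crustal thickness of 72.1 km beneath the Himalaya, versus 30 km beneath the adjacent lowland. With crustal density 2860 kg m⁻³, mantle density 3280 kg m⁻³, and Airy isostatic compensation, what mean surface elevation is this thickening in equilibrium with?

5.39 km

Excess crust Δ = 72.1 km − 30 km = 42.1 km, split between elevation h and root r with h + r = Δ.
Airy balance ρ_c h = (ρ_m − ρ_c) r gives r = h ρ_c/(ρ_m − ρ_c), so h (1 + ρ_c/(ρ_m − ρ_c)) = Δ, i.e. h = Δ (ρ_m − ρ_c)/ρ_m.
h = 42.1 km × 420/3280 = 5.39 km.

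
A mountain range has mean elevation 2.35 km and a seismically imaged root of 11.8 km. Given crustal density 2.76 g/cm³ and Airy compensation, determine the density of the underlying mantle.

3.31 g/cm³

Airy balance: ρ_c h = (ρ_m − ρ_c) r → ρ_m = ρ_c (1 + h/r).
ρ_m = 2.76 × (1 + 2.35 km/11.8 km) = 3.31 g/cm³.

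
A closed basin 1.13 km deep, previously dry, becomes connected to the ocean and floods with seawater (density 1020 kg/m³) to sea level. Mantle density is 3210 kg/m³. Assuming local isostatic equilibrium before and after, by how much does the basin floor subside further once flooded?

After flooding the water column is d + s deep. Its weight must equal the weight of mantle displaced by the extra subsidence s: (d + s) ρ_w = s ρ_m.
s = d ρ_w / (ρ_m − ρ_w) = 1.13 km × 1020/(3210 − 1020) = 0.526 km.

0.526 km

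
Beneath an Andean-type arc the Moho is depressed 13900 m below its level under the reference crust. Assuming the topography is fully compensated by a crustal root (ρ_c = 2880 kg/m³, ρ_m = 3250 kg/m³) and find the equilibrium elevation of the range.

By Archimedes' principle applied to the lithosphere: ρ_c h = (ρ_m − ρ_c) r.
h = r (ρ_m − ρ_c) / ρ_c = 13900 m × (3250 − 2880) / 2880 = 1790 m.

1790 m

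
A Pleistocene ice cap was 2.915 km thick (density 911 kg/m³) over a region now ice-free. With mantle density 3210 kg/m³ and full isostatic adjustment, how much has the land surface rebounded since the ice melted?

Removing the load lets mantle flow back in; uplift u satisfies ρ_ice t = ρ_m u.
u = t ρ_ice/ρ_m = 2.915 km × 911/3210 = 0.827 km.

0.827 km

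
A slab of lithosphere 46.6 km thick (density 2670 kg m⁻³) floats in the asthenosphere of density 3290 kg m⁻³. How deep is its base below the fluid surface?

37.8 km

Draft d = t ρ_obj/ρ_fluid = 46.6 km × 2670/3290 = 37.8 km.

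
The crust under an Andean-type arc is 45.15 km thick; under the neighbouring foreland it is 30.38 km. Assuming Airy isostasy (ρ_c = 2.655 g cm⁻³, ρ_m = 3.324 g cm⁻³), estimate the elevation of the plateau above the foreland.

2.97 km

Excess crust Δ = 45.15 km − 30.38 km = 14.77 km, split between elevation h and root r with h + r = Δ.
Airy balance ρ_c h = (ρ_m − ρ_c) r gives r = h ρ_c/(ρ_m − ρ_c), so h (1 + ρ_c/(ρ_m − ρ_c)) = Δ, i.e. h = Δ (ρ_m − ρ_c)/ρ_m.
h = 14.77 km × 0.669/3.324 = 2.97 km.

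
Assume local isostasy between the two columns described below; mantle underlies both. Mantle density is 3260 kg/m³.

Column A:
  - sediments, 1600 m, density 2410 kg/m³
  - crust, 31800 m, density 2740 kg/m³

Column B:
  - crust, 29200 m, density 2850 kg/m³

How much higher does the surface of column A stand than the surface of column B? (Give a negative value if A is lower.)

For any compensation level in the mantle, the mantle terms cancel and isostasy reduces to e = (Σt_A − Σt_B) − (Σ(ρt)_A − Σ(ρt)_B) / ρ_m.
Σt_A = 33400 m; Σt_B = 29200 m; Σ(ρt)_A = 90988000; Σ(ρt)_B = 83220000 (in m·kg/m³).
e = (33400 − 29200) − (90988000 − 83220000) / 3260 = 1820 m.

1820 m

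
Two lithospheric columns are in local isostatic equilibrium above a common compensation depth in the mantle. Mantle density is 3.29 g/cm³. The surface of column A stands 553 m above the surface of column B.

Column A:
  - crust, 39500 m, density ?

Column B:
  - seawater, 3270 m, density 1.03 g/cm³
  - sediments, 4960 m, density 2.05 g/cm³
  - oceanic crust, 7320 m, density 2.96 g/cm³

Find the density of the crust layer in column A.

Take the compensation level at the base of the deeper column (depth z_c below the surface of column A) and equate Σ ρ_i t_i down to z_c; mantle fills any gap and the z_c terms cancel.
Column A: 39500×ρ + (z_c − 39500)×3.29
Column B: 553×0 + 3270×1.03 + 4960×2.05 + 7320×2.96 + (z_c − 553 − 15550)×3.29
The z_c×3.29 term appears on both sides and cancels. Collect the known terms of each column as K = Σ(ρt)_known − 3.29 × (depth of known layers): K_A = 0 − 3.29×39500 = −129955; K_B = 35203.3 − 3.29×(553 + 15550) = −17775.57.
Balance: K_A + 39500×ρ = K_B, so ρ = (K_B − K_A)/39500 = 112179/39500 = 2.84 g/cm³.

2.84 g/cm³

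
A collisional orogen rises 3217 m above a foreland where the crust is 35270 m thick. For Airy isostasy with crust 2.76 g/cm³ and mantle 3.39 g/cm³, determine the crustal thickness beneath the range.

52600 m

Root depth r = h ρ_c / (ρ_m − ρ_c) = 3217 m × 2.76 / 0.63 = 14090 m.
Total thickness = T + h + r = 35270 m + 3217 m + 14090 m = 52600 m.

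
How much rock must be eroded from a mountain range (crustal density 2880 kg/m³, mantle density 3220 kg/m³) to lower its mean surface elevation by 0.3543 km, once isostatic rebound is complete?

Net drop Δ = e − u = e − e ρ_c/ρ_m = e (ρ_m − ρ_c)/ρ_m.
e = Δ ρ_m/(ρ_m − ρ_c) = 0.3543 km × 3220/340 = 3.36 km.

3.36 km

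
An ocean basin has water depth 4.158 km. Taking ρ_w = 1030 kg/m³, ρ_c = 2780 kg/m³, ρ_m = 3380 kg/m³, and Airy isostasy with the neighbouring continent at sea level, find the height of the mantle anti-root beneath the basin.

12.1 km

Balancing pressure at the compensation depth: replacing crust with seawater at the top is compensated by replacing crust with mantle at the base: d (ρ_c − ρ_w) = a (ρ_m − ρ_c).
a = d (ρ_c − ρ_w)/(ρ_m − ρ_c) = 4.158 km × 1750/600 = 12.1 km.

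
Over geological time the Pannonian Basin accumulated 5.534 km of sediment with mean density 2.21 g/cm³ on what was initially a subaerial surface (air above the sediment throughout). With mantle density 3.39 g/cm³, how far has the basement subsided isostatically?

3.61 km

Subaerial load: s = t ρ_sed / ρ_m = 5.534 km × 2.21/3.39 = 3.61 km.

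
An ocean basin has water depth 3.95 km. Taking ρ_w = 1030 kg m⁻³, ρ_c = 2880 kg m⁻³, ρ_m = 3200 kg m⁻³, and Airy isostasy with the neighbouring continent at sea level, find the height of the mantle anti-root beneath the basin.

Isostatic balance requires: replacing crust with seawater at the top is compensated by replacing crust with mantle at the base: d (ρ_c − ρ_w) = a (ρ_m − ρ_c).
a = d (ρ_c − ρ_w)/(ρ_m − ρ_c) = 3.95 km × 1850/320 = 22.8 km.

22.8 km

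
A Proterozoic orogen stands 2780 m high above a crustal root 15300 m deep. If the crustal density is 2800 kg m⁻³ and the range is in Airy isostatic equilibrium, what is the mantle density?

3310 kg m⁻³

Airy balance: ρ_c h = (ρ_m − ρ_c) r → ρ_m = ρ_c (1 + h/r).
ρ_m = 2800 × (1 + 2780 m/15300 m) = 3310 kg m⁻³.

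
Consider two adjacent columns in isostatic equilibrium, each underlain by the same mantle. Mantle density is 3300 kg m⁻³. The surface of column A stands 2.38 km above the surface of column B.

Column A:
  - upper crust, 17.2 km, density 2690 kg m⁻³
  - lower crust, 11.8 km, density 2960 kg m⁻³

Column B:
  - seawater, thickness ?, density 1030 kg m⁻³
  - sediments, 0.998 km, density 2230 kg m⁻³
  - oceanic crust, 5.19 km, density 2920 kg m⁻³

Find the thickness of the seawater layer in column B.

1.59 km

Take the compensation level at the base of the deeper column (depth z_c below the surface of column A) and equate Σ ρ_i t_i down to z_c; mantle fills any gap and the z_c terms cancel.
Column A: 17.2×2690 + 11.8×2960 + (z_c − 29)×3300
Column B: 2.38×0 + x×1030 + 0.998×2230 + 5.19×2920 + (z_c − 2.38 − 6.188 − x)×3300
The z_c×3300 term appears on both sides and cancels. Collect the known terms of each column as K = Σ(ρt)_known − 3300 × (depth of known layers): K_A = 81196 − 3300×29 = −14504; K_B = 17380.34 − 3300×(2.38 + 6.188) = −10894.06.
Balance: K_A = K_B − x×(3300 − 1030), so x = (K_B − K_A)/(3300 − 1030) = 3609.94/2270 = 1.59 km.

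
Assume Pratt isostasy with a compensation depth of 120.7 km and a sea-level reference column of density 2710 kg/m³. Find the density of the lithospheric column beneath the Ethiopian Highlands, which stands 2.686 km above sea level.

Pratt balance: ρ_ref D = ρ (D + h).
ρ = ρ_ref D/(D + h) = 2710 × 120.7 km/(120.7 km + 2.686 km) = 2650 kg/m³.

2650 kg/m³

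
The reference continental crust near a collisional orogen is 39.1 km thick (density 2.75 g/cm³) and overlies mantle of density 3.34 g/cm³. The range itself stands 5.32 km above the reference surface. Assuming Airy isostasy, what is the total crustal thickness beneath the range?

Root depth r = h ρ_c / (ρ_m − ρ_c) = 5.32 km × 2.75 / 0.59 = 24.8 km.
Total thickness = T + h + r = 39.1 km + 5.32 km + 24.8 km = 69.2 km.

69.2 km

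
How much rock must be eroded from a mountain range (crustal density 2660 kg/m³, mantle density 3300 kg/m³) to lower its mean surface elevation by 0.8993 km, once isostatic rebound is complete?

Net drop Δ = e − u = e − e ρ_c/ρ_m = e (ρ_m − ρ_c)/ρ_m.
e = Δ ρ_m/(ρ_m − ρ_c) = 0.8993 km × 3300/640 = 4.64 km.

4.64 km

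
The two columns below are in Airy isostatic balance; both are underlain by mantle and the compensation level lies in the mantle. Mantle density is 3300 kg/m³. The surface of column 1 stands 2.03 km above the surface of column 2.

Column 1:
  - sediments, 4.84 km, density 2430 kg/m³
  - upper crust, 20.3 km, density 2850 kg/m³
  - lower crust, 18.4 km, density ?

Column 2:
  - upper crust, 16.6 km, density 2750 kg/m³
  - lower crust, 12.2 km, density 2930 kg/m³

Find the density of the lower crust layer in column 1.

2920 kg/m³

Take the compensation level at the base of the deeper column (depth z_c below the surface of column 1) and equate Σ ρ_i t_i down to z_c; mantle fills any gap and the z_c terms cancel.
Column 1: 4.84×2430 + 20.3×2850 + 18.4×ρ + (z_c − 43.54)×3300
Column 2: 2.03×0 + 16.6×2750 + 12.2×2930 + (z_c − 2.03 − 28.8)×3300
The z_c×3300 term appears on both sides and cancels. Collect the known terms of each column as K = Σ(ρt)_known − 3300 × (depth of known layers): K_1 = 69616.2 − 3300×43.54 = −74065.8; K_2 = 81396 − 3300×(2.03 + 28.8) = −20343.
Balance: K_1 + 18.4×ρ = K_2, so ρ = (K_2 − K_1)/18.4 = 53722.8/18.4 = 2920 kg/m³.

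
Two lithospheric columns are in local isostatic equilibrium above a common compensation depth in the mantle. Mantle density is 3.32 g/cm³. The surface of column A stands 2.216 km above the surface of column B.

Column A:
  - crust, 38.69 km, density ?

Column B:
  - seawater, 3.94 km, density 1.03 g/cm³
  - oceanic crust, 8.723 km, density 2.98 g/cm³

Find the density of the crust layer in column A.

Take the compensation level at the base of the deeper column (depth z_c below the surface of column A) and equate Σ ρ_i t_i down to z_c; mantle fills any gap and the z_c terms cancel.
Column A: 38.69×ρ + (z_c − 38.69)×3.32
Column B: 2.216×0 + 3.94×1.03 + 8.723×2.98 + (z_c − 2.216 − 12.663)×3.32
The z_c×3.32 term appears on both sides and cancels. Collect the known terms of each column as K = Σ(ρt)_known − 3.32 × (depth of known layers): K_A = 0 − 3.32×38.69 = −128.4508; K_B = 30.05274 − 3.32×(2.216 + 12.663) = −19.34554.
Balance: K_A + 38.69×ρ = K_B, so ρ = (K_B − K_A)/38.69 = 109.105/38.69 = 2.82 g/cm³.

2.82 g/cm³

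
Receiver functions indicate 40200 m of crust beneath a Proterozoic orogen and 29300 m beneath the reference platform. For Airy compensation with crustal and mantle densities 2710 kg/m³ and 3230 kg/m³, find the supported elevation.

Excess crust Δ = 40200 m − 29300 m = 10900 m, split between elevation h and root r with h + r = Δ.
Airy balance ρ_c h = (ρ_m − ρ_c) r gives r = h ρ_c/(ρ_m − ρ_c), so h (1 + ρ_c/(ρ_m − ρ_c)) = Δ, i.e. h = Δ (ρ_m − ρ_c)/ρ_m.
h = 10900 m × 520/3230 = 1750 m.

1750 m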